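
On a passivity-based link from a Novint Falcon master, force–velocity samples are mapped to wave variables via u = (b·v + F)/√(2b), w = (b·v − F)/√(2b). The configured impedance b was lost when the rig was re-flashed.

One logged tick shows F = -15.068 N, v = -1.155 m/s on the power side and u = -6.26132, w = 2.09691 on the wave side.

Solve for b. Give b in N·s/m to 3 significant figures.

u + w = -4.1644;  u + w = √(2b)·v, so √(2b) = -4.1644/(-1.155) = 3.6055.
b = (√(2b))²/2 = 13.0000/2 = 6.5000.
(Check via u − w = 2F/√(2b): u − w = -8.3582, 2F/√(2b) = -8.3582.)

b = 6.5 N·s/m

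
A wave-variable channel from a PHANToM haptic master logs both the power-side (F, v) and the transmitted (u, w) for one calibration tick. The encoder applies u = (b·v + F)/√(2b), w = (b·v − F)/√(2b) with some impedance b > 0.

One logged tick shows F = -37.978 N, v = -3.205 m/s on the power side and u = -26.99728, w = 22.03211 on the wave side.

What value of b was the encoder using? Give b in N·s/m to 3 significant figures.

b = 1.2 N·s/m

u + w = -4.96517;  u + w = √(2b)·v, so √(2b) = -4.96517/(-3.205) = 1.54920.
b = (√(2b))²/2 = 2.40001/2 = 1.20000.
(Check via u − w = 2F/√(2b): u − w = -49.02939, 2F/√(2b) = -49.02933.)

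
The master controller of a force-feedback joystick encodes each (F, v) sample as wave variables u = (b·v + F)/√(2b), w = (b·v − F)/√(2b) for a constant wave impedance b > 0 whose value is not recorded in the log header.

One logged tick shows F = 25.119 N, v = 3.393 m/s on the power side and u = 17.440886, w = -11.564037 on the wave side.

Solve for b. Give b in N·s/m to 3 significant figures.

u + w = 5.876849;  u + w = √(2b)·v, so √(2b) = 5.876849/3.393 = 1.732051.
b = (√(2b))²/2 = 3.000001/2 = 1.500000.
(Check via u − w = 2F/√(2b): u − w = 29.004923, 2F/√(2b) = 29.004920.)

b = 1.5 N·s/m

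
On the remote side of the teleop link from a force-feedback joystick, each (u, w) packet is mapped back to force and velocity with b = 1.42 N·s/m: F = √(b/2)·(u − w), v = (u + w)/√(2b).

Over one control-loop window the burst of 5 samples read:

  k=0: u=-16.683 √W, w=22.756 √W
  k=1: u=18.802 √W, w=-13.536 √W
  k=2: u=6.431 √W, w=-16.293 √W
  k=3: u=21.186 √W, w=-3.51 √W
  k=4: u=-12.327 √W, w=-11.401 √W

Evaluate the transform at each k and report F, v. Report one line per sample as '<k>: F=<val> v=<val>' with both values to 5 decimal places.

k=0: u−w=-39.43900, u+w=6.07300; √(b/2)=0.84261, √(2b)=1.68523; F=0.84261×(-39.439)=-33.23189, v=6.07300/1.68523=3.60366
k=1: u−w=32.33800, u+w=5.26600; √(b/2)=0.84261, √(2b)=1.68523; F=0.84261×32.338=27.24848, v=5.26600/1.68523=3.12480
k=2: u−w=22.72400, u+w=-9.86200; √(b/2)=0.84261, √(2b)=1.68523; F=0.84261×22.724=19.14758, v=-9.86200/1.68523=-5.85202
k=3: u−w=24.69600, u+w=17.67600; √(b/2)=0.84261, √(2b)=1.68523; F=0.84261×24.696=20.80922, v=17.67600/1.68523=10.48878
k=4: u−w=-0.92600, u+w=-23.72800; √(b/2)=0.84261, √(2b)=1.68523; F=0.84261×(-0.926)=-0.78026, v=-23.72800/1.68523=-14.07998

0: F=-33.23189 v=3.60366
1: F=27.24848 v=3.12480
2: F=19.14758 v=-5.85202
3: F=20.80922 v=10.48878
4: F=-0.78026 v=-14.07998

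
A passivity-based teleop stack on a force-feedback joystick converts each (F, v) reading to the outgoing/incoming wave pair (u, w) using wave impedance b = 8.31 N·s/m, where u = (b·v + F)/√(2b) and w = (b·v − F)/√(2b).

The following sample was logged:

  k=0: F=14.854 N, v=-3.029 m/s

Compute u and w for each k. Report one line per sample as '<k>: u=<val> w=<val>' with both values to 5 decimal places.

0: u=-2.53068 w=-9.81783

k=0: b·v=8.31×(-3.029)=-25.17099; √(2b)=4.07676; u=(-25.17099+14.854)/4.07676=-2.53068, w=(-25.17099−14.854)/4.07676=-9.81783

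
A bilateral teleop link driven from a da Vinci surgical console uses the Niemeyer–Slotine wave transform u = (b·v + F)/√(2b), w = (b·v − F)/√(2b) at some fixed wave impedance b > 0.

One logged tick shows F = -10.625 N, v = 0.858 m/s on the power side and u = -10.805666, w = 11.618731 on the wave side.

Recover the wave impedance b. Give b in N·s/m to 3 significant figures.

u + w = 0.813065;  u + w = √(2b)·v, so √(2b) = 0.813065/0.858 = 0.947628.
b = (√(2b))²/2 = 0.897999/2 = 0.449000.
(Check via u − w = 2F/√(2b): u − w = -22.424397, 2F/√(2b) = -22.424406.)

b = 0.449 N·s/m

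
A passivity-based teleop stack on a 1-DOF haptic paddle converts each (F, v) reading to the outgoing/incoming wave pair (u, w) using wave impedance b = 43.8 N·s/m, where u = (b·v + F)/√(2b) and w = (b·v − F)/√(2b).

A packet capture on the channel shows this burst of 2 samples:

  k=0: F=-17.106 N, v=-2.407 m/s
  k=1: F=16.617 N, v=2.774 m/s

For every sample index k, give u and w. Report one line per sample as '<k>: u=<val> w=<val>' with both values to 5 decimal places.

0: u=-13.09181 w=-9.43648
1: u=14.75703 w=11.20619

k=0: b·v=43.8×(-2.407)=-105.42660; √(2b)=9.35949; u=(-105.42660+(-17.106))/9.35949=-13.09181, w=(-105.42660−(-17.106))/9.35949=-9.43648
k=1: b·v=43.8×2.774=121.50120; √(2b)=9.35949; u=(121.50120+16.617)/9.35949=14.75703, w=(121.50120−16.617)/9.35949=11.20619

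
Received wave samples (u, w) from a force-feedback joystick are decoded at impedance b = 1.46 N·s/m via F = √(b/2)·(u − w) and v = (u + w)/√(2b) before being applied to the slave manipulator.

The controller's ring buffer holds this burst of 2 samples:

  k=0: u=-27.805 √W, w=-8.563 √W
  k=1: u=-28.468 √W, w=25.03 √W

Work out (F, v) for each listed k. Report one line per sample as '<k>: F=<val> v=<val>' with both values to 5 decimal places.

0: F=-16.44037 v=-21.28276
1: F=-45.70871 v=-2.01194

k=0: u−w=-19.24200, u+w=-36.36800; √(b/2)=0.85440, √(2b)=1.70880; F=0.85440×(-19.242)=-16.44037, v=-36.36800/1.70880=-21.28276
k=1: u−w=-53.49800, u+w=-3.43800; √(b/2)=0.85440, √(2b)=1.70880; F=0.85440×(-53.498)=-45.70871, v=-3.43800/1.70880=-2.01194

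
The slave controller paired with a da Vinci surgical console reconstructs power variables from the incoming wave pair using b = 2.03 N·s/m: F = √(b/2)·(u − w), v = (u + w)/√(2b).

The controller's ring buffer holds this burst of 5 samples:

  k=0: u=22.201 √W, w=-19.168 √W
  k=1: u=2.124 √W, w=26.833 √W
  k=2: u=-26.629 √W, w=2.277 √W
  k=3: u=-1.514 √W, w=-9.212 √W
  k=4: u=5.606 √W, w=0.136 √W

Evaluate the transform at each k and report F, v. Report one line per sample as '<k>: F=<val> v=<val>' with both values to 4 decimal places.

0: F=41.6781 v=1.5053
1: F=-24.8936 v=14.3711
2: F=-29.1220 v=-12.0857
3: F=7.7555 v=-5.3232
4: F=5.5109 v=2.8497

k=0: u−w=41.3690, u+w=3.0330; √(b/2)=1.0075, √(2b)=2.0149; F=1.0075×41.369=41.6781, v=3.0330/2.0149=1.5053
k=1: u−w=-24.7090, u+w=28.9570; √(b/2)=1.0075, √(2b)=2.0149; F=1.0075×(-24.709)=-24.8936, v=28.9570/2.0149=14.3711
k=2: u−w=-28.9060, u+w=-24.3520; √(b/2)=1.0075, √(2b)=2.0149; F=1.0075×(-28.906)=-29.1220, v=-24.3520/2.0149=-12.0857
k=3: u−w=7.6980, u+w=-10.7260; √(b/2)=1.0075, √(2b)=2.0149; F=1.0075×7.698=7.7555, v=-10.7260/2.0149=-5.3232
k=4: u−w=5.4700, u+w=5.7420; √(b/2)=1.0075, √(2b)=2.0149; F=1.0075×5.47=5.5109, v=5.7420/2.0149=2.8497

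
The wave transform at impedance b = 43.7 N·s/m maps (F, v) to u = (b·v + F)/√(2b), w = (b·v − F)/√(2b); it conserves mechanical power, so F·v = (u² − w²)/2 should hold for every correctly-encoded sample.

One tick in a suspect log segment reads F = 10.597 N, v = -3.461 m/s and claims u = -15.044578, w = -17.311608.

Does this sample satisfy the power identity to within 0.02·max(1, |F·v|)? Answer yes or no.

yes

F·v = 10.597×(-3.461) = -36.676217 W.
(u² − w²)/2 = (226.339327 − 299.691772)/2 = -36.676222 W.
|Δ| = 0.000005;  2% of max(1, |F·v|) = 0.733524.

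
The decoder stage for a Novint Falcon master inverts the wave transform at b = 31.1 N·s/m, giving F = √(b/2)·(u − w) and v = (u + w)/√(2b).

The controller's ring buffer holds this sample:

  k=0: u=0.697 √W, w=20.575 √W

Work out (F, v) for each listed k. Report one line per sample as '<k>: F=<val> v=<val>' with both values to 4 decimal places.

k=0: u−w=-19.8780, u+w=21.2720; √(b/2)=3.9433, √(2b)=7.8867; F=3.9433×(-19.878)=-78.3859, v=21.2720/7.8867=2.6972

0: F=-78.3859 v=2.6972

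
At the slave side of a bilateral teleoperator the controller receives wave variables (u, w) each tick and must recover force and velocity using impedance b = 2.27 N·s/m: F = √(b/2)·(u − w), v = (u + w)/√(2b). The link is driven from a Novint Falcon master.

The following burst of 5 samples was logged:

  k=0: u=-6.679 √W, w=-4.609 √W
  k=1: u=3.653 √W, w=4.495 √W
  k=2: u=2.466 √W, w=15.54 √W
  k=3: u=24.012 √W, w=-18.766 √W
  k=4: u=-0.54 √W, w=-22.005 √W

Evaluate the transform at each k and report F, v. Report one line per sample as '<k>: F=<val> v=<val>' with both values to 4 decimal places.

0: F=-2.2053 v=-5.2977
1: F=-0.8970 v=3.8240
2: F=-13.9286 v=8.4506
3: F=45.5741 v=2.4621
4: F=22.8680 v=-10.5809

k=0: u−w=-2.0700, u+w=-11.2880; √(b/2)=1.0654, √(2b)=2.1307; F=1.0654×(-2.07)=-2.2053, v=-11.2880/2.1307=-5.2977
k=1: u−w=-0.8420, u+w=8.1480; √(b/2)=1.0654, √(2b)=2.1307; F=1.0654×(-0.842)=-0.8970, v=8.1480/2.1307=3.8240
k=2: u−w=-13.0740, u+w=18.0060; √(b/2)=1.0654, √(2b)=2.1307; F=1.0654×(-13.074)=-13.9286, v=18.0060/2.1307=8.4506
k=3: u−w=42.7780, u+w=5.2460; √(b/2)=1.0654, √(2b)=2.1307; F=1.0654×42.778=45.5741, v=5.2460/2.1307=2.4621
k=4: u−w=21.4650, u+w=-22.5450; √(b/2)=1.0654, √(2b)=2.1307; F=1.0654×21.465=22.8680, v=-22.5450/2.1307=-10.5809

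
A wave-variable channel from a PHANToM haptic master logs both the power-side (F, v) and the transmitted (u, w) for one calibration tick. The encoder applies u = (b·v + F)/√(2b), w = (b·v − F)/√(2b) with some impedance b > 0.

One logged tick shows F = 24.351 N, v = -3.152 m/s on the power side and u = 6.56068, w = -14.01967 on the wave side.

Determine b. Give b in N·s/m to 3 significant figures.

b = 2.8 N·s/m

u + w = -7.45899;  u + w = √(2b)·v, so √(2b) = -7.45899/(-3.152) = 2.36643.
b = (√(2b))²/2 = 5.59999/2 = 2.80000.
(Check via u − w = 2F/√(2b): u − w = 20.58035, 2F/√(2b) = 20.58036.)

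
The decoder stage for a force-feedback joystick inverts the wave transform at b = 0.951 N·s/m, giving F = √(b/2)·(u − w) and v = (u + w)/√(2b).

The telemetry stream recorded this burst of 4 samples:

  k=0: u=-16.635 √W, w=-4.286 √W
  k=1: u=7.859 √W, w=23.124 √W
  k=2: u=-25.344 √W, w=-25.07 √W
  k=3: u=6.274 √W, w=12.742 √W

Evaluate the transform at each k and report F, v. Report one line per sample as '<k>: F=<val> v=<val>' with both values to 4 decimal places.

k=0: u−w=-12.3490, u+w=-20.9210; √(b/2)=0.6896, √(2b)=1.3791; F=0.6896×(-12.349)=-8.5154, v=-20.9210/1.3791=-15.1697
k=1: u−w=-15.2650, u+w=30.9830; √(b/2)=0.6896, √(2b)=1.3791; F=0.6896×(-15.265)=-10.5262, v=30.9830/1.3791=22.4656
k=2: u−w=-0.2740, u+w=-50.4140; √(b/2)=0.6896, √(2b)=1.3791; F=0.6896×(-0.274)=-0.1889, v=-50.4140/1.3791=-36.5549
k=3: u−w=-6.4680, u+w=19.0160; √(b/2)=0.6896, √(2b)=1.3791; F=0.6896×(-6.468)=-4.4601, v=19.0160/1.3791=13.7884

0: F=-8.5154 v=-15.1697
1: F=-10.5262 v=22.4656
2: F=-0.1889 v=-36.5549
3: F=-4.4601 v=13.7884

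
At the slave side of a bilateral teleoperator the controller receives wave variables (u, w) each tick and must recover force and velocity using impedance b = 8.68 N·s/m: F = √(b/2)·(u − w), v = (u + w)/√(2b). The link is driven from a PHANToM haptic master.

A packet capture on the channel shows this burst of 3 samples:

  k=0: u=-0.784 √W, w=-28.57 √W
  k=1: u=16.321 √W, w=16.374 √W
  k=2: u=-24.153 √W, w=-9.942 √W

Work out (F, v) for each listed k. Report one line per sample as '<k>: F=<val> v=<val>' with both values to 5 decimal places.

0: F=57.88565 v=-7.04519
1: F=-0.11041 v=7.84705
2: F=-29.60530 v=-8.18306

k=0: u−w=27.78600, u+w=-29.35400; √(b/2)=2.08327, √(2b)=4.16653; F=2.08327×27.786=57.88565, v=-29.35400/4.16653=-7.04519
k=1: u−w=-0.05300, u+w=32.69500; √(b/2)=2.08327, √(2b)=4.16653; F=2.08327×(-0.053)=-0.11041, v=32.69500/4.16653=7.84705
k=2: u−w=-14.21100, u+w=-34.09500; √(b/2)=2.08327, √(2b)=4.16653; F=2.08327×(-14.211)=-29.60530, v=-34.09500/4.16653=-8.18306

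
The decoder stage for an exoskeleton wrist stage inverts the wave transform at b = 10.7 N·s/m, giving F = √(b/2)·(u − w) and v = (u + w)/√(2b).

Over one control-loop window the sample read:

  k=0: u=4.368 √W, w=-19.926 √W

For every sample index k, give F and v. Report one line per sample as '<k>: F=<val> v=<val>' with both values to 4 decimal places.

0: F=56.1922 v=-3.3632

k=0: u−w=24.2940, u+w=-15.5580; √(b/2)=2.3130, √(2b)=4.6260; F=2.3130×24.294=56.1922, v=-15.5580/4.6260=-3.3632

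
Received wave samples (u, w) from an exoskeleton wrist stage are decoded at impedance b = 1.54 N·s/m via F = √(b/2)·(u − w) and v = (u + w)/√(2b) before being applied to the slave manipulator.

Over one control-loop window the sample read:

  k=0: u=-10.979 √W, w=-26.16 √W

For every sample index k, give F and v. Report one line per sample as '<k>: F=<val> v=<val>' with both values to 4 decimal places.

k=0: u−w=15.1810, u+w=-37.1390; √(b/2)=0.8775, √(2b)=1.7550; F=0.8775×15.181=13.3213, v=-37.1390/1.7550=-21.1619

0: F=13.3213 v=-21.1619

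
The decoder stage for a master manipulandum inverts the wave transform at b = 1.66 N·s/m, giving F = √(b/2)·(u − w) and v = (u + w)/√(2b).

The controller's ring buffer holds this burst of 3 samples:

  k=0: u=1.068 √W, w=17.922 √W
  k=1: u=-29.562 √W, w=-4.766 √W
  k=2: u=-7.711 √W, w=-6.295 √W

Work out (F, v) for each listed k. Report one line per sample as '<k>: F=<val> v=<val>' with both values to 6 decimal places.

k=0: u−w=-16.854000, u+w=18.990000; √(b/2)=0.911043, √(2b)=1.822087; F=0.911043×(-16.854)=-15.354725, v=18.990000/1.822087=10.422116
k=1: u−w=-24.796000, u+w=-34.328000; √(b/2)=0.911043, √(2b)=1.822087; F=0.911043×(-24.796)=-22.590231, v=-34.328000/1.822087=-18.839938
k=2: u−w=-1.416000, u+w=-14.006000; √(b/2)=0.911043, √(2b)=1.822087; F=0.911043×(-1.416)=-1.290037, v=-14.006000/1.822087=-7.686791

0: F=-15.354725 v=10.422116
1: F=-22.590231 v=-18.839938
2: F=-1.290037 v=-7.686791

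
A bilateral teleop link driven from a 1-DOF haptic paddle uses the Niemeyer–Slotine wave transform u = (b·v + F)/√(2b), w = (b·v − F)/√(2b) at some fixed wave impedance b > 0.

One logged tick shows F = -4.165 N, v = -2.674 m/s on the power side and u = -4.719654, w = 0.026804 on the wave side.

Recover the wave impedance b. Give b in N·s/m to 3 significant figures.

u + w = -4.692850;  u + w = √(2b)·v, so √(2b) = -4.692850/(-2.674) = 1.754993.
b = (√(2b))²/2 = 3.079999/2 = 1.539999.
(Check via u − w = 2F/√(2b): u − w = -4.746458, 2F/√(2b) = -4.746459.)

b = 1.54 N·s/m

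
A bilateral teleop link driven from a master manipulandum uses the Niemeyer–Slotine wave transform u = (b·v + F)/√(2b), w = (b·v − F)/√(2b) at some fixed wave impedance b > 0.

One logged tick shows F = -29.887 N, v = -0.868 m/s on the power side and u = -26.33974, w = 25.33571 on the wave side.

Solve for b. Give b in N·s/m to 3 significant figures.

b = 0.669 N·s/m

u + w = -1.0040;  u + w = √(2b)·v, so √(2b) = -1.0040/(-0.868) = 1.1567.
b = (√(2b))²/2 = 1.3380/2 = 0.6690.
(Check via u − w = 2F/√(2b): u − w = -51.6754, 2F/√(2b) = -51.6756.)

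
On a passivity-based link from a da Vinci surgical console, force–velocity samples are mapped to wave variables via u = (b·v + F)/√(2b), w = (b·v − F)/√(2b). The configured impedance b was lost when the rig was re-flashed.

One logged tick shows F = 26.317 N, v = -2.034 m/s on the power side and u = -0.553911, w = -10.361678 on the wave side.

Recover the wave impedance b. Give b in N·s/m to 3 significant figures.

b = 14.4 N·s/m

u + w = -10.915589;  u + w = √(2b)·v, so √(2b) = -10.915589/(-2.034) = 5.366563.
b = (√(2b))²/2 = 28.799998/2 = 14.399999.
(Check via u − w = 2F/√(2b): u − w = 9.807767, 2F/√(2b) = 9.807767.)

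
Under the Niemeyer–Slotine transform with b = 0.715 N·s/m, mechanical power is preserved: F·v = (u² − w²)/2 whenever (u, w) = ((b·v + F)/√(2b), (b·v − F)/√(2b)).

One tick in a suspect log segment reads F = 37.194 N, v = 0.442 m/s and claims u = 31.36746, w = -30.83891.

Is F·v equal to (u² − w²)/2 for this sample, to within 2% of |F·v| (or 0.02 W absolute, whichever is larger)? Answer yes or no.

yes

F·v = 37.194×0.442 = 16.4397 W.
(u² − w²)/2 = (983.9175 − 951.0384)/2 = 16.4396 W.
|Δ| = 0.0002;  2% of max(1, |F·v|) = 0.3288.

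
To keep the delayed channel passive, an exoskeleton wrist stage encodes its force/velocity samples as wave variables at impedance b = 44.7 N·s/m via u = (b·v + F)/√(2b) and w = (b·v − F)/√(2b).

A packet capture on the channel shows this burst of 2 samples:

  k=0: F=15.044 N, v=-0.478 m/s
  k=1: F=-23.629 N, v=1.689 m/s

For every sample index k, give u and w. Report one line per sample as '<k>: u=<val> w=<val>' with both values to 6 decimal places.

k=0: b·v=44.7×(-0.478)=-21.366600; √(2b)=9.455157; u=(-21.366600+15.044)/9.455157=-0.668693, w=(-21.366600−15.044)/9.455157=-3.850872
k=1: b·v=44.7×1.689=75.498300; √(2b)=9.455157; u=(75.498300+(-23.629))/9.455157=5.485821, w=(75.498300−(-23.629))/9.455157=10.483940

0: u=-0.668693 w=-3.850872
1: u=5.485821 w=10.483940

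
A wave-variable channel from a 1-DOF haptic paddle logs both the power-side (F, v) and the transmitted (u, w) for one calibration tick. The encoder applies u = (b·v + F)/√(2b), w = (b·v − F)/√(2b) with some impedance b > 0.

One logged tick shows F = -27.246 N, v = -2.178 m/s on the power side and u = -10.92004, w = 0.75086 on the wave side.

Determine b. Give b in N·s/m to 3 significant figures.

u + w = -10.16918;  u + w = √(2b)·v, so √(2b) = -10.16918/(-2.178) = 4.66904.
b = (√(2b))²/2 = 21.79998/2 = 10.89999.
(Check via u − w = 2F/√(2b): u − w = -11.67090, 2F/√(2b) = -11.67091.)

b = 10.9 N·s/m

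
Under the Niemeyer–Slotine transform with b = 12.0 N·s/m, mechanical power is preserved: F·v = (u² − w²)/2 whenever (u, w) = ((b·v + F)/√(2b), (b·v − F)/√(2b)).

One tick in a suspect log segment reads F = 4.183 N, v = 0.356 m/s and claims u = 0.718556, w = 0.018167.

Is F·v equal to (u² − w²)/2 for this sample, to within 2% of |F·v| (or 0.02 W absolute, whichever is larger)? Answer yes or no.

no

F·v = 4.183×0.356 = 1.489148 W.
(u² − w²)/2 = (0.516323 − 0.000330)/2 = 0.257996 W.
|Δ| = 1.231152;  2% of max(1, |F·v|) = 0.029783.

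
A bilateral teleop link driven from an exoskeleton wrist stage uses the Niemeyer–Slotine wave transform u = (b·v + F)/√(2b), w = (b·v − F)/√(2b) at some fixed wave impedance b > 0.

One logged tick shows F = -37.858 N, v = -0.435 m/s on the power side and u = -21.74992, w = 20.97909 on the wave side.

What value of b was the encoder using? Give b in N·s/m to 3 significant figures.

u + w = -0.7708;  u + w = √(2b)·v, so √(2b) = -0.7708/(-0.435) = 1.7720.
b = (√(2b))²/2 = 3.1401/2 = 1.5700.
(Check via u − w = 2F/√(2b): u − w = -42.7290, 2F/√(2b) = -42.7286.)

b = 1.57 N·s/m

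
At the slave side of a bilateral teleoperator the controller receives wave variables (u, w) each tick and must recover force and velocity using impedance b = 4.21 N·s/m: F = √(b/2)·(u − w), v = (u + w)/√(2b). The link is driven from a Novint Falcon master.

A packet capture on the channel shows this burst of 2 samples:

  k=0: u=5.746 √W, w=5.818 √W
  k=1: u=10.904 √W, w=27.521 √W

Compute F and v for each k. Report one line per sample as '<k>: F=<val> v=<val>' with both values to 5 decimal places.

k=0: u−w=-0.07200, u+w=11.56400; √(b/2)=1.45086, √(2b)=2.90172; F=1.45086×(-0.072)=-0.10446, v=11.56400/2.90172=3.98522
k=1: u−w=-16.61700, u+w=38.42500; √(b/2)=1.45086, √(2b)=2.90172; F=1.45086×(-16.617)=-24.10897, v=38.42500/2.90172=13.24213

0: F=-0.10446 v=3.98522
1: F=-24.10897 v=13.24213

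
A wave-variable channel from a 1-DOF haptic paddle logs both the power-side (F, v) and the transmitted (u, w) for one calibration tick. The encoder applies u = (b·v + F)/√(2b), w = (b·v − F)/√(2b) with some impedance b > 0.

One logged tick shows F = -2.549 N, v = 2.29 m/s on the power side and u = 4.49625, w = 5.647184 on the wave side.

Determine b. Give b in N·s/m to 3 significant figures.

b = 9.81 N·s/m

u + w = 10.143434;  u + w = √(2b)·v, so √(2b) = 10.143434/2.29 = 4.429447.
b = (√(2b))²/2 = 19.620002/2 = 9.810001.
(Check via u − w = 2F/√(2b): u − w = -1.150934, 2F/√(2b) = -1.150934.)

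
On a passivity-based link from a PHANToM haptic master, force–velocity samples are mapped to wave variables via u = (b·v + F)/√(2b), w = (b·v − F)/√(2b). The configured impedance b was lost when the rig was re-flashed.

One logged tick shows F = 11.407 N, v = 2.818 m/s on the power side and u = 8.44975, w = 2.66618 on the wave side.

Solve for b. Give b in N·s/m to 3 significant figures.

b = 7.78 N·s/m

u + w = 11.1159;  u + w = √(2b)·v, so √(2b) = 11.1159/2.818 = 3.9446.
b = (√(2b))²/2 = 15.5600/2 = 7.7800.
(Check via u − w = 2F/√(2b): u − w = 5.7836, 2F/√(2b) = 5.7836.)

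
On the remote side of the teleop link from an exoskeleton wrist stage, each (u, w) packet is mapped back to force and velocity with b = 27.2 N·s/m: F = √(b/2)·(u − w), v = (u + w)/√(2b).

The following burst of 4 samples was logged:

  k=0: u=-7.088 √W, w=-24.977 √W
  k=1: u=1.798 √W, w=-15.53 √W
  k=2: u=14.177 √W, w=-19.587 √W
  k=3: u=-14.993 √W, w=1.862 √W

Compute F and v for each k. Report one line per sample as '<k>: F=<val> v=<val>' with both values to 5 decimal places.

0: F=65.97137 v=-4.34742
1: F=63.90251 v=-1.86181
2: F=124.51548 v=-0.73350
3: F=-62.15817 v=-1.78032

k=0: u−w=17.88900, u+w=-32.06500; √(b/2)=3.68782, √(2b)=7.37564; F=3.68782×17.889=65.97137, v=-32.06500/7.37564=-4.34742
k=1: u−w=17.32800, u+w=-13.73200; √(b/2)=3.68782, √(2b)=7.37564; F=3.68782×17.328=63.90251, v=-13.73200/7.37564=-1.86181
k=2: u−w=33.76400, u+w=-5.41000; √(b/2)=3.68782, √(2b)=7.37564; F=3.68782×33.764=124.51548, v=-5.41000/7.37564=-0.73350
k=3: u−w=-16.85500, u+w=-13.13100; √(b/2)=3.68782, √(2b)=7.37564; F=3.68782×(-16.855)=-62.15817, v=-13.13100/7.37564=-1.78032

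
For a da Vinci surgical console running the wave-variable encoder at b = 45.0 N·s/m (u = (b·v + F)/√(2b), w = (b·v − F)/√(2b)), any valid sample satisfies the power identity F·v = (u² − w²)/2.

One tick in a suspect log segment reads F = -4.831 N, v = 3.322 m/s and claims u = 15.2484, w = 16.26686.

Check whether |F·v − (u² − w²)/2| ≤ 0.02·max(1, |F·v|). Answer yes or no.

yes

F·v = (-4.831)×3.322 = -16.0486 W.
(u² − w²)/2 = (232.5137 − 264.6107)/2 = -16.0485 W.
|Δ| = 0.0001;  2% of max(1, |F·v|) = 0.3210.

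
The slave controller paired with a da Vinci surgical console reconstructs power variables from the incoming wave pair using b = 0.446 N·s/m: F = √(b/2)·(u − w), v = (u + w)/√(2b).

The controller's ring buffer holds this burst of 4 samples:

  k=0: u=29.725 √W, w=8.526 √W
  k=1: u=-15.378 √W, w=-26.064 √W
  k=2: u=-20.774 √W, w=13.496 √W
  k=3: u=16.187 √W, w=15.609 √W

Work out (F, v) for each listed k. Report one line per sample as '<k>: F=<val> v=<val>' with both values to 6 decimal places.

0: F=10.010777 v=40.500498
1: F=5.046237 v=-43.879157
2: F=-16.183280 v=-7.706011
3: F=0.272948 v=33.665887

k=0: u−w=21.199000, u+w=38.251000; √(b/2)=0.472229, √(2b)=0.944458; F=0.472229×21.199=10.010777, v=38.251000/0.944458=40.500498
k=1: u−w=10.686000, u+w=-41.442000; √(b/2)=0.472229, √(2b)=0.944458; F=0.472229×10.686=5.046237, v=-41.442000/0.944458=-43.879157
k=2: u−w=-34.270000, u+w=-7.278000; √(b/2)=0.472229, √(2b)=0.944458; F=0.472229×(-34.27)=-16.183280, v=-7.278000/0.944458=-7.706011
k=3: u−w=0.578000, u+w=31.796000; √(b/2)=0.472229, √(2b)=0.944458; F=0.472229×0.578=0.272948, v=31.796000/0.944458=33.665887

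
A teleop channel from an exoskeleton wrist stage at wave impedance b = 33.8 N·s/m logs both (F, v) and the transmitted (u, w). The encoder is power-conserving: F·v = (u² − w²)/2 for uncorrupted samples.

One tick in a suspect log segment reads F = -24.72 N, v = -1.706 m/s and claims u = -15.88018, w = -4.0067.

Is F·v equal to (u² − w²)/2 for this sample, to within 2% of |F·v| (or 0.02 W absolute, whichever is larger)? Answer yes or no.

no

F·v = (-24.72)×(-1.706) = 42.17232 W.
(u² − w²)/2 = (252.18012 − 16.05364)/2 = 118.06324 W.
|Δ| = 75.89092;  2% of max(1, |F·v|) = 0.84345.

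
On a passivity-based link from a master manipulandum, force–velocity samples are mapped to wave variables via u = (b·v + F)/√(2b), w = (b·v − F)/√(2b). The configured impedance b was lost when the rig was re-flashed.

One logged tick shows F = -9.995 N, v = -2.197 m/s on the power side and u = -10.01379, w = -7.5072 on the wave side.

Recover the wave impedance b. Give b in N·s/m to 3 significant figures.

b = 31.8 N·s/m

u + w = -17.5210;  u + w = √(2b)·v, so √(2b) = -17.5210/(-2.197) = 7.9750.
b = (√(2b))²/2 = 63.6000/2 = 31.8000.
(Check via u − w = 2F/√(2b): u − w = -2.5066, 2F/√(2b) = -2.5066.)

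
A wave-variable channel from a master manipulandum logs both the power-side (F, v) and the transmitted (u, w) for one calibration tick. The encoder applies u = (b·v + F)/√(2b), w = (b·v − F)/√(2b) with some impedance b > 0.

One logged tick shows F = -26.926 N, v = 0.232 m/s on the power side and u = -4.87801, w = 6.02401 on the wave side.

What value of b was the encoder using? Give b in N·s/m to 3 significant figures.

u + w = 1.14600;  u + w = √(2b)·v, so √(2b) = 1.14600/0.232 = 4.93966.
b = (√(2b))²/2 = 24.40019/2 = 12.20010.
(Check via u − w = 2F/√(2b): u − w = -10.90202, 2F/√(2b) = -10.90198.)

b = 12.2 N·s/m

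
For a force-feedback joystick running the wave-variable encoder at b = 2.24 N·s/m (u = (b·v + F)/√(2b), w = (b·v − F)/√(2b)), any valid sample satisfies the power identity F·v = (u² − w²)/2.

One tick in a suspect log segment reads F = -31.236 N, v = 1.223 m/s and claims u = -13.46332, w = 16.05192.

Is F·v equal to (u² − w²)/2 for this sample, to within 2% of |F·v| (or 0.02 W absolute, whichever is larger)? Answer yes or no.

yes

F·v = (-31.236)×1.223 = -38.20163 W.
(u² − w²)/2 = (181.26099 − 257.66414)/2 = -38.20158 W.
|Δ| = 0.00005;  2% of max(1, |F·v|) = 0.76403.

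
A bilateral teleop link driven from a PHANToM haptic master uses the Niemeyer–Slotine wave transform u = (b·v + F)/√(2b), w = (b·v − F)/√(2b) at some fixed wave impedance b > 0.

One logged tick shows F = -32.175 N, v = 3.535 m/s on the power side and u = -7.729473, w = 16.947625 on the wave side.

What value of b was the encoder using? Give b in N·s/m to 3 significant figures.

b = 3.4 N·s/m

u + w = 9.218152;  u + w = √(2b)·v, so √(2b) = 9.218152/3.535 = 2.607681.
b = (√(2b))²/2 = 6.800000/2 = 3.400000.
(Check via u − w = 2F/√(2b): u − w = -24.677098, 2F/√(2b) = -24.677099.)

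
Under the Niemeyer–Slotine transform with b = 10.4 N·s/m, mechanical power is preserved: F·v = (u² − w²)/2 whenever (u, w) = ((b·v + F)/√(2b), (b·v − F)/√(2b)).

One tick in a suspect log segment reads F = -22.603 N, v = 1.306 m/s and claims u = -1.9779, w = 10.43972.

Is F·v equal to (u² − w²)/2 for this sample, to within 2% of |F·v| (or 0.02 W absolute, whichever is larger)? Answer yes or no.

F·v = (-22.603)×1.306 = -29.5195 W.
(u² − w²)/2 = (3.9121 − 108.9878)/2 = -52.5378 W.
|Δ| = 23.0183;  2% of max(1, |F·v|) = 0.5904.

no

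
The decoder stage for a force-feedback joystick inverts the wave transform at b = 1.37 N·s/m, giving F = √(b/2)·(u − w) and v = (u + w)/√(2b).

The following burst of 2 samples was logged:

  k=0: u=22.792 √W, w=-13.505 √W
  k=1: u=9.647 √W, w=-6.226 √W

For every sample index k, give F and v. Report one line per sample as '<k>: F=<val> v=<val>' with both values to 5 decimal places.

k=0: u−w=36.29700, u+w=9.28700; √(b/2)=0.82765, √(2b)=1.65529; F=0.82765×36.297=30.04111, v=9.28700/1.65529=5.61048
k=1: u−w=15.87300, u+w=3.42100; √(b/2)=0.82765, √(2b)=1.65529; F=0.82765×15.873=13.13725, v=3.42100/1.65529=2.06670

0: F=30.04111 v=5.61048
1: F=13.13725 v=2.06670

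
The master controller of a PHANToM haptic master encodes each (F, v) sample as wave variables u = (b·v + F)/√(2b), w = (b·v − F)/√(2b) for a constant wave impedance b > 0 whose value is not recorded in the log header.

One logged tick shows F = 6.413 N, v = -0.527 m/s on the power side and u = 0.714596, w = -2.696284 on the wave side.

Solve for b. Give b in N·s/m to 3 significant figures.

u + w = -1.981688;  u + w = √(2b)·v, so √(2b) = -1.981688/(-0.527) = 3.760319.
b = (√(2b))²/2 = 14.139997/2 = 7.069999.
(Check via u − w = 2F/√(2b): u − w = 3.410880, 2F/√(2b) = 3.410881.)

b = 7.07 N·s/m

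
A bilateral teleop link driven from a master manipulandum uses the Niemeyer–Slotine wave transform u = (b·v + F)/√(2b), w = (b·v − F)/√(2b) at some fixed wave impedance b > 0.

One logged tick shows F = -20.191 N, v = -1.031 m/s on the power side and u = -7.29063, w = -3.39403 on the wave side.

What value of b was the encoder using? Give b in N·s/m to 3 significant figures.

u + w = -10.6847;  u + w = √(2b)·v, so √(2b) = -10.6847/(-1.031) = 10.3634.
b = (√(2b))²/2 = 107.4000/2 = 53.7000.
(Check via u − w = 2F/√(2b): u − w = -3.8966, 2F/√(2b) = -3.8966.)

b = 53.7 N·s/m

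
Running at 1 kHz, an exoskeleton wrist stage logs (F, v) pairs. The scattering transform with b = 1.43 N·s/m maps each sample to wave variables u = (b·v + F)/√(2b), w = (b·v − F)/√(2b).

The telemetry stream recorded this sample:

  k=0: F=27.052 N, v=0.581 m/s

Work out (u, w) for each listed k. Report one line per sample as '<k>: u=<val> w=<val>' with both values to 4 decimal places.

k=0: b·v=1.43×0.581=0.8308; √(2b)=1.6912; u=(0.8308+27.052)/1.6912=16.4875, w=(0.8308−27.052)/1.6912=-15.5049

0: u=16.4875 w=-15.5049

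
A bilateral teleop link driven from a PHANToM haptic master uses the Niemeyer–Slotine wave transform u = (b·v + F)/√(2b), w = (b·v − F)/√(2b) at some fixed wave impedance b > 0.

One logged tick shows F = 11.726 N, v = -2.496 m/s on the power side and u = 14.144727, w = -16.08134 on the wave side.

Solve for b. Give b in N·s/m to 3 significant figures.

u + w = -1.936613;  u + w = √(2b)·v, so √(2b) = -1.936613/(-2.496) = 0.775887.
b = (√(2b))²/2 = 0.602000/2 = 0.301000.
(Check via u − w = 2F/√(2b): u − w = 30.226067, 2F/√(2b) = 30.226066.)

b = 0.301 N·s/m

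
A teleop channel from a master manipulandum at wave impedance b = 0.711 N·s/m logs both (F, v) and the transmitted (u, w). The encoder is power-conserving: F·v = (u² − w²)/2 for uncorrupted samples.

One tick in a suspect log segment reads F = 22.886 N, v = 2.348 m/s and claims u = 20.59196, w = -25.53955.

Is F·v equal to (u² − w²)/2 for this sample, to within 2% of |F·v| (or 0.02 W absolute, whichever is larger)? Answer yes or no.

F·v = 22.886×2.348 = 53.73633 W.
(u² − w²)/2 = (424.02882 − 652.26861)/2 = -114.11990 W.
|Δ| = 167.85623;  2% of max(1, |F·v|) = 1.07473.

no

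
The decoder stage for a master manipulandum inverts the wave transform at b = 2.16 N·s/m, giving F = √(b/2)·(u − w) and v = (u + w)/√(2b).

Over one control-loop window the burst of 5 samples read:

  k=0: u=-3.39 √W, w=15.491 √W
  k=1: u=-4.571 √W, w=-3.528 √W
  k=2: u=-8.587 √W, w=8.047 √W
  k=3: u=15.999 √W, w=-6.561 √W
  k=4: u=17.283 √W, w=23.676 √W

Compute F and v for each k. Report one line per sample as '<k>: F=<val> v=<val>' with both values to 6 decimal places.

0: F=-19.621711 v=5.822096
1: F=-1.083917 v=-3.896633
2: F=-17.286560 v=-0.259808
3: F=23.445040 v=4.540860
4: F=-6.643800 v=19.706408

k=0: u−w=-18.881000, u+w=12.101000; √(b/2)=1.039230, √(2b)=2.078461; F=1.039230×(-18.881)=-19.621711, v=12.101000/2.078461=5.822096
k=1: u−w=-1.043000, u+w=-8.099000; √(b/2)=1.039230, √(2b)=2.078461; F=1.039230×(-1.043)=-1.083917, v=-8.099000/2.078461=-3.896633
k=2: u−w=-16.634000, u+w=-0.540000; √(b/2)=1.039230, √(2b)=2.078461; F=1.039230×(-16.634)=-17.286560, v=-0.540000/2.078461=-0.259808
k=3: u−w=22.560000, u+w=9.438000; √(b/2)=1.039230, √(2b)=2.078461; F=1.039230×22.56=23.445040, v=9.438000/2.078461=4.540860
k=4: u−w=-6.393000, u+w=40.959000; √(b/2)=1.039230, √(2b)=2.078461; F=1.039230×(-6.393)=-6.643800, v=40.959000/2.078461=19.706408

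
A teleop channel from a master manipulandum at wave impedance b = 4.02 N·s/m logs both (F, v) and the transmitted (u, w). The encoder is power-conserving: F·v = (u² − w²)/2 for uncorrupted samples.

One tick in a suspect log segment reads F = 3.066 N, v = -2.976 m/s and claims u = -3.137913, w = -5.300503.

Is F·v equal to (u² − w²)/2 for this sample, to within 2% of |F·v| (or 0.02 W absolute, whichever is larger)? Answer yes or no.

yes

F·v = 3.066×(-2.976) = -9.124416 W.
(u² − w²)/2 = (9.846498 − 28.095332)/2 = -9.124417 W.
|Δ| = 0.000001;  2% of max(1, |F·v|) = 0.182488.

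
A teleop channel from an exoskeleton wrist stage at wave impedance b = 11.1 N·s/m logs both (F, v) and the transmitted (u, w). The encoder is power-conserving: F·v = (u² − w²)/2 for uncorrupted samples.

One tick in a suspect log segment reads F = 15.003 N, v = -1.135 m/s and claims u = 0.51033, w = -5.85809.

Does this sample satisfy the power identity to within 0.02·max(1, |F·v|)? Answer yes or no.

F·v = 15.003×(-1.135) = -17.02840 W.
(u² − w²)/2 = (0.26044 − 34.31722)/2 = -17.02839 W.
|Δ| = 0.00001;  2% of max(1, |F·v|) = 0.34057.

yes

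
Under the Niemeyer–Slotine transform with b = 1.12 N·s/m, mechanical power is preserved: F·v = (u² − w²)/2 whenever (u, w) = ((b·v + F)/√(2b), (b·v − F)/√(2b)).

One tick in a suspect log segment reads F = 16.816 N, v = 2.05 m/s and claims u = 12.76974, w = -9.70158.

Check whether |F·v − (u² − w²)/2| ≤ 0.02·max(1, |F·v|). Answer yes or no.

F·v = 16.816×2.05 = 34.47280 W.
(u² − w²)/2 = (163.06626 − 94.12065)/2 = 34.47280 W.
|Δ| = 0.00000;  2% of max(1, |F·v|) = 0.68946.

yes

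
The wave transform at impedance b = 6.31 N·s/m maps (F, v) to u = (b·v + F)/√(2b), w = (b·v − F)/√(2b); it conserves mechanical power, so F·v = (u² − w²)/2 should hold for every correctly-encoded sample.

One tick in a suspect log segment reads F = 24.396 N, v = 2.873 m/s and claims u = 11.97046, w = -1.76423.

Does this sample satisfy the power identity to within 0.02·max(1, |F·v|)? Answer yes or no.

yes

F·v = 24.396×2.873 = 70.0897 W.
(u² − w²)/2 = (143.2919 − 3.1125)/2 = 70.0897 W.
|Δ| = 0.0000;  2% of max(1, |F·v|) = 1.4018.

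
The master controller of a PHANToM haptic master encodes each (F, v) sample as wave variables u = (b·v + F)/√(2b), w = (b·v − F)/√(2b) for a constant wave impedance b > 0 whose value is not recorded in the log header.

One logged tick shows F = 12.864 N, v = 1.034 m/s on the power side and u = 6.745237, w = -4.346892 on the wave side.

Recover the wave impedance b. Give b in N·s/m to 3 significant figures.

b = 2.69 N·s/m

u + w = 2.398345;  u + w = √(2b)·v, so √(2b) = 2.398345/1.034 = 2.319483.
b = (√(2b))²/2 = 5.379999/2 = 2.690000.
(Check via u − w = 2F/√(2b): u − w = 11.092129, 2F/√(2b) = 11.092129.)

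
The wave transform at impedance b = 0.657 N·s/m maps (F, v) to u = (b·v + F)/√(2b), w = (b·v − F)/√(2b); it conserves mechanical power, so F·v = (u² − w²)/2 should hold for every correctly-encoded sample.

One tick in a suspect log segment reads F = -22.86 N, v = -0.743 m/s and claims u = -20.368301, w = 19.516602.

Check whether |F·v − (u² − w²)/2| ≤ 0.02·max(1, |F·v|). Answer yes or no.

yes

F·v = (-22.86)×(-0.743) = 16.984980 W.
(u² − w²)/2 = (414.867686 − 380.897754)/2 = 16.984966 W.
|Δ| = 0.000014;  2% of max(1, |F·v|) = 0.339700.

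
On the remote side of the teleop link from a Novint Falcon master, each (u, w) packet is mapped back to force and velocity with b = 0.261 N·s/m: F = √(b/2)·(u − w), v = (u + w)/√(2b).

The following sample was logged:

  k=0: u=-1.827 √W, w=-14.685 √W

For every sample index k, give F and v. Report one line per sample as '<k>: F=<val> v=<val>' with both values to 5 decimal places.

0: F=4.64492 v=-22.85412

k=0: u−w=12.85800, u+w=-16.51200; √(b/2)=0.36125, √(2b)=0.72250; F=0.36125×12.858=4.64492, v=-16.51200/0.72250=-22.85412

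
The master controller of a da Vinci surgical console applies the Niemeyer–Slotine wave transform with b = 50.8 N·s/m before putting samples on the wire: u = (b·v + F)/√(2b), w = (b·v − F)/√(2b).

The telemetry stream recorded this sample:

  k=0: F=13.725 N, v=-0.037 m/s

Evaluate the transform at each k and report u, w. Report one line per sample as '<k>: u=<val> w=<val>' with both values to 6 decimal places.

0: u=1.175176 w=-1.548124

k=0: b·v=50.8×(-0.037)=-1.879600; √(2b)=10.079683; u=(-1.879600+13.725)/10.079683=1.175176, w=(-1.879600−13.725)/10.079683=-1.548124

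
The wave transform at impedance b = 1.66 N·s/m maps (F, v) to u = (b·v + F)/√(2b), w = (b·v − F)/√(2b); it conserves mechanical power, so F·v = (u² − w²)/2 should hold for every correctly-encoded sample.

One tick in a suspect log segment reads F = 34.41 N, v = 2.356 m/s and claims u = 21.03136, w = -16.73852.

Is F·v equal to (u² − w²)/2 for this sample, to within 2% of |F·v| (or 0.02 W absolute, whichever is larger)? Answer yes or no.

yes

F·v = 34.41×2.356 = 81.0700 W.
(u² − w²)/2 = (442.3181 − 280.1781)/2 = 81.0700 W.
|Δ| = 0.0001;  2% of max(1, |F·v|) = 1.6214.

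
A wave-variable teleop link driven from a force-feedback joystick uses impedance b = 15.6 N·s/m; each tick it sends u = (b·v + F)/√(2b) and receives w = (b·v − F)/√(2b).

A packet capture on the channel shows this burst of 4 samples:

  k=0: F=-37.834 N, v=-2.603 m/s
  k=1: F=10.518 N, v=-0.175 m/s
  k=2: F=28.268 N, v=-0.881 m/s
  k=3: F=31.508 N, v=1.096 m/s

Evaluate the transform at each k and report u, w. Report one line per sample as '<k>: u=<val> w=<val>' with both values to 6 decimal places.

k=0: b·v=15.6×(-2.603)=-40.606800; √(2b)=5.585696; u=(-40.606800+(-37.834))/5.585696=-14.043156, w=(-40.606800−(-37.834))/5.585696=-0.496411
k=1: b·v=15.6×(-0.175)=-2.730000; √(2b)=5.585696; u=(-2.730000+10.518)/5.585696=1.394276, w=(-2.730000−10.518)/5.585696=-2.371772
k=2: b·v=15.6×(-0.881)=-13.743600; √(2b)=5.585696; u=(-13.743600+28.268)/5.585696=2.600285, w=(-13.743600−28.268)/5.585696=-7.521283
k=3: b·v=15.6×1.096=17.097600; √(2b)=5.585696; u=(17.097600+31.508)/5.585696=8.701798, w=(17.097600−31.508)/5.585696=-2.579875

0: u=-14.043156 w=-0.496411
1: u=1.394276 w=-2.371772
2: u=2.600285 w=-7.521283
3: u=8.701798 w=-2.579875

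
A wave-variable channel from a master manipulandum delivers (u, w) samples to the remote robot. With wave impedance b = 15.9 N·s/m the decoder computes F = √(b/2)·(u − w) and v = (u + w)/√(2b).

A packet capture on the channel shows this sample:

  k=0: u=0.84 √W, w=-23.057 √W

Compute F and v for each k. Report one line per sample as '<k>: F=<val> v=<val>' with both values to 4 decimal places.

k=0: u−w=23.8970, u+w=-22.2170; √(b/2)=2.8196, √(2b)=5.6391; F=2.8196×23.897=67.3794, v=-22.2170/5.6391=-3.9398

0: F=67.3794 v=-3.9398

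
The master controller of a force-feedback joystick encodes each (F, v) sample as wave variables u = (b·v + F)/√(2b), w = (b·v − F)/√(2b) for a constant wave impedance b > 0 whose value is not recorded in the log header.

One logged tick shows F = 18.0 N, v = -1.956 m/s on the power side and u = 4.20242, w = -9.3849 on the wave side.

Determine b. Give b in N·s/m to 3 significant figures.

b = 3.51 N·s/m

u + w = -5.18248;  u + w = √(2b)·v, so √(2b) = -5.18248/(-1.956) = 2.64953.
b = (√(2b))²/2 = 7.02001/2 = 3.51000.
(Check via u − w = 2F/√(2b): u − w = 13.58732, 2F/√(2b) = 13.58732.)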